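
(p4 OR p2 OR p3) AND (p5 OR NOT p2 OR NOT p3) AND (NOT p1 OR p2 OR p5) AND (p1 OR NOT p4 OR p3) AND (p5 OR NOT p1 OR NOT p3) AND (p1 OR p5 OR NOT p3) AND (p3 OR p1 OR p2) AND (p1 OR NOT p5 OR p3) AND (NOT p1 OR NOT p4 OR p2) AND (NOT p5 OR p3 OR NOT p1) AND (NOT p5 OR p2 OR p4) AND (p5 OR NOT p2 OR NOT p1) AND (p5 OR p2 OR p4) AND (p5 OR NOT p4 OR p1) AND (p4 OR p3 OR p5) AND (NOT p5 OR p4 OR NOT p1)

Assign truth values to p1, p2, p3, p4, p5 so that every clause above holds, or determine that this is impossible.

p1 ↦ false, p2 ↦ true, p3 ↦ true, p4 ↦ true, p5 ↦ true

Case p4 = true:
Case p1 = false:
Unit clause (p3) forces p3 = true.
Unit clause (p5) forces p5 = true.
Every clause is now satisfied; p2 is unconstrained.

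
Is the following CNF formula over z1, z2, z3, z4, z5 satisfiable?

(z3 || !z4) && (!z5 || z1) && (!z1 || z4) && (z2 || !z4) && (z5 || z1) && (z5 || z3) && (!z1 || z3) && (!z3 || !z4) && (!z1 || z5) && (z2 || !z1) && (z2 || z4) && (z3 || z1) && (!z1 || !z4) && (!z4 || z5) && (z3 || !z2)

No, unsatisfiable

Case z3 = true:
The clause (!z4) is unit, so z4 = false.
The clause (!z1) is unit, so z1 = false.
The clause (!z5) is unit, so z5 = false.
Now (z5) is unsatisfied and unit — conflict.
That branch fails; take z3 = false instead.
The clause (!z4) is unit, so z4 = false.
The clause (!z1) is unit, so z1 = false.
Now (z1) is unsatisfied and unit — conflict.
Either choice for z3 ends in contradiction.
No assignment satisfies every clause.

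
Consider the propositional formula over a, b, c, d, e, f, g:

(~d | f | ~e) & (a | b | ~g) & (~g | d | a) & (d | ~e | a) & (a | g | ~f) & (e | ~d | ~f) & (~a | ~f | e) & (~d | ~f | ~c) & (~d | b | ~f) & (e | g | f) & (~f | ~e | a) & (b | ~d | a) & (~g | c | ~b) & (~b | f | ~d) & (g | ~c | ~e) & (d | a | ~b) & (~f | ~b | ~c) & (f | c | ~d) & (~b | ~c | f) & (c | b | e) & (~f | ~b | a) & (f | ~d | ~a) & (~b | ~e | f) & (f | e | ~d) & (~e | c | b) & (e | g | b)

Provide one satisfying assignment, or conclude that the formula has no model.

Branch on d: set d = 1.
Branch on f: set f = 1.
The clause (e) is unit, so e = 1.
The clause (~c) is unit, so c = 0.
The clause (b) is unit, so b = 1.
The clause (a) is unit, so a = 1.
The clause (~g) is unit, so g = 0.
All clauses are satisfied.

a ↦ 1, b ↦ 1, c ↦ 0, d ↦ 1, e ↦ 1, f ↦ 1, g ↦ 0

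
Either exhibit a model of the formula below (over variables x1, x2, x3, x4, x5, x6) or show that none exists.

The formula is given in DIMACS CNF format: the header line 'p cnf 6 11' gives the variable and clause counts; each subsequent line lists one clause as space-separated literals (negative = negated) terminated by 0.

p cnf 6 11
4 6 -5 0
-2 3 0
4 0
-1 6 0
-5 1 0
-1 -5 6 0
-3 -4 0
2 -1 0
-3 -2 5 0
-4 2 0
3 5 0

(x4) alone gives x4 = True.
(¬x3) alone gives x3 = False.
(¬x2) alone gives x2 = False.
Now (x2) is unsatisfied and unit — conflict.

UNSATISFIABLE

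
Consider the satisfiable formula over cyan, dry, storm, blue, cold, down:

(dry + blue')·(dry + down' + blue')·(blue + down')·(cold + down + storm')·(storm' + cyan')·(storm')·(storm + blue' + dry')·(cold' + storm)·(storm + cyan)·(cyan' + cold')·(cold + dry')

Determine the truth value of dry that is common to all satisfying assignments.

False

Suppose dry = 1.
Unit clause (storm') forces storm = 0.
Unit clause (blue') forces blue = 0.
Unit clause (down') forces down = 0.
Unit clause (cold') forces cold = 0.
But (cold) is also a unit clause — contradiction.
So every satisfying assignment has dry = False.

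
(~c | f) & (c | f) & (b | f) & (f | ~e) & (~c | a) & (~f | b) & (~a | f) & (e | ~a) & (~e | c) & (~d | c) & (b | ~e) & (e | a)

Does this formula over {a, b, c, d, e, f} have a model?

Yes

Suppose c = 1.
(f) alone gives f = 1.
(a) alone gives a = 1.
(b) alone gives b = 1.
(e) alone gives e = 1.
All clauses hold; d can take either value.
A satisfying assignment: a: 1,  b: 1,  c: 1,  d: 1,  e: 1,  f: 1.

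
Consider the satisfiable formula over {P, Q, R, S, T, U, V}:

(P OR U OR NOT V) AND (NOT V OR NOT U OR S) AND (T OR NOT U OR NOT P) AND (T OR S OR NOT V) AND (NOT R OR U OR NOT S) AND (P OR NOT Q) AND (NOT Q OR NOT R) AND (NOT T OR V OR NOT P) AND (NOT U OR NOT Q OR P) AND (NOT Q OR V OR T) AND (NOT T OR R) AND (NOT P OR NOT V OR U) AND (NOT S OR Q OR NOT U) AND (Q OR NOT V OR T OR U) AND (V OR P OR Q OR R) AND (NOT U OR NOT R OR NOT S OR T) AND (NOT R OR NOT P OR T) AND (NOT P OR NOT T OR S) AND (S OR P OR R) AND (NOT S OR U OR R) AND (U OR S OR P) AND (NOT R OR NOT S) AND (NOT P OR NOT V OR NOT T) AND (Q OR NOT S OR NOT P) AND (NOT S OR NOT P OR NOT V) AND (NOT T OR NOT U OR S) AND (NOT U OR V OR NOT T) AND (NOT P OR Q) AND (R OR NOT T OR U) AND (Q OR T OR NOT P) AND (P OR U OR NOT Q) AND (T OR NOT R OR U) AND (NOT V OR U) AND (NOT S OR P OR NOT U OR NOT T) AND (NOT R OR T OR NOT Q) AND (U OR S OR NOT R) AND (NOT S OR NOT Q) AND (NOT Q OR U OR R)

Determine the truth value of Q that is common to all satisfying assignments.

False

Suppose Q = true.
From the singleton clause (P), P = true.
From the singleton clause (NOT R), R = false.
From the singleton clause (NOT T), T = false.
From the singleton clause (NOT U), U = false.
But (U) is also a unit clause — contradiction.
So every satisfying assignment has Q = False.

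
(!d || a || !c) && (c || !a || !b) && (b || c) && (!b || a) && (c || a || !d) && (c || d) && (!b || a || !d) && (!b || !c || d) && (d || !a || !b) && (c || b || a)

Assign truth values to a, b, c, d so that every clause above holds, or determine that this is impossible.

a: true,  b: true,  c: true,  d: true

Suppose b = true.
Unit clause (a) forces a = true.
Unit clause (c) forces c = true.
Unit clause (d) forces d = true.
Every clause now holds.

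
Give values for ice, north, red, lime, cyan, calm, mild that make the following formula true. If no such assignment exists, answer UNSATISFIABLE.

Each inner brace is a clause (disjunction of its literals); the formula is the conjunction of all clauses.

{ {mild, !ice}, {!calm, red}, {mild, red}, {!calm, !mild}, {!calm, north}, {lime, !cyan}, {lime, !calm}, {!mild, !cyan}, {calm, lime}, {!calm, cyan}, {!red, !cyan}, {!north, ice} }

ice=true,  north=true,  red=true,  lime=true,  cyan=false,  calm=false,  mild=true

Case mild = true:
(!calm) alone gives calm = false.
(!cyan) alone gives cyan = false.
(lime) alone gives lime = true.
Case north = true:
(ice) alone gives ice = true.
No clause remains; red is free.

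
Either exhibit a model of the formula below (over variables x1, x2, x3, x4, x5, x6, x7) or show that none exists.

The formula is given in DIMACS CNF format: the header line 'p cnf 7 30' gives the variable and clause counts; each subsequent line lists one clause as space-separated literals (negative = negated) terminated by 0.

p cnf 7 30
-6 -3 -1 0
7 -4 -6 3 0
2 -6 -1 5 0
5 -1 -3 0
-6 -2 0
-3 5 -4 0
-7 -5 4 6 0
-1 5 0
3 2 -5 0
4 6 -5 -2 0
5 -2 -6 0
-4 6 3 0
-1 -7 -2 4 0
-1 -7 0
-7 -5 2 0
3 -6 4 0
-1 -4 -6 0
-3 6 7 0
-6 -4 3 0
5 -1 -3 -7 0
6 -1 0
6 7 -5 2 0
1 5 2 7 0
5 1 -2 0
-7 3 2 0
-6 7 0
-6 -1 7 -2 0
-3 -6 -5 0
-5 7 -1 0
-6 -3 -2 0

x1 ↦ False; x2 ↦ True; x3 ↦ True; x4 ↦ True; x5 ↦ True; x6 ↦ False; x7 ↦ True

Branch on x6: set x6 = False.
Unit clause (¬x1) forces x1 = False.
Branch on x4: set x4 = True.
Unit clause (x3) forces x3 = True.
Unit clause (x5) forces x5 = True.
Unit clause (x7) forces x7 = True.
Unit clause (x2) forces x2 = True.
This assignment satisfies each clause.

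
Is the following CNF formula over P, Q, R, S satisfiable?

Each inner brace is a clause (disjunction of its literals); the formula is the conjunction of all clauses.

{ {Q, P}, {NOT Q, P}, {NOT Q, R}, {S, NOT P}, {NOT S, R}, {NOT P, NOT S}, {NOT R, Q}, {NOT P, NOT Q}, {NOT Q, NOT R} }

Suppose Q = true.
Unit clause (P) forces P = true.
Now (NOT P) is unsatisfied and unit — conflict.
So Q must be the other value — set Q = false.
Unit clause (P) forces P = true.
Unit clause (S) forces S = true.
Now (NOT S) is unsatisfied and unit — conflict.
Either choice for Q ends in contradiction.
No assignment satisfies every clause.

No, unsatisfiable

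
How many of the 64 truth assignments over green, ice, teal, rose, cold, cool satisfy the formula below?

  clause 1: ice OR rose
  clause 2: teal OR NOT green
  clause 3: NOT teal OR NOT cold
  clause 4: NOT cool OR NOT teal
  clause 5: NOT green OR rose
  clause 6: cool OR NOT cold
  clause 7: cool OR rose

There are 2^6 = 64 truth assignments over (green, ice, teal, rose, cold, cool).
Split on rose. With rose = true, the clauses containing rose are satisfied and NOT rose drops from the rest; 10 of the 2^5 = 32 assignments to the other variables satisfy what remains.
With rose = false, by the same count on the reduced clause set, 2 assignments work.
(One model: green=F, ice=F, teal=F, rose=T, cold=F, cool=F.)
Total: 10 + 2 = 12.

12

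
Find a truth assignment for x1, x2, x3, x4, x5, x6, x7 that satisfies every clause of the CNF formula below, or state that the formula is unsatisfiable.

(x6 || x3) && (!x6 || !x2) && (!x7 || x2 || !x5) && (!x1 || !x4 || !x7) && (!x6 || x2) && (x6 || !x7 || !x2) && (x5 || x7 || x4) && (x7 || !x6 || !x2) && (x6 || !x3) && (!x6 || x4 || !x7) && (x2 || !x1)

Branch on x6: set x6 = true.
(!x2) alone gives x2 = false.
But (x2) is also a unit clause — contradiction.
Backtrack on x6: now try x6 = false.
(x3) alone gives x3 = true.
But (!x3) is also a unit clause — contradiction.
Either choice for x6 ends in contradiction.

UNSATISFIABLE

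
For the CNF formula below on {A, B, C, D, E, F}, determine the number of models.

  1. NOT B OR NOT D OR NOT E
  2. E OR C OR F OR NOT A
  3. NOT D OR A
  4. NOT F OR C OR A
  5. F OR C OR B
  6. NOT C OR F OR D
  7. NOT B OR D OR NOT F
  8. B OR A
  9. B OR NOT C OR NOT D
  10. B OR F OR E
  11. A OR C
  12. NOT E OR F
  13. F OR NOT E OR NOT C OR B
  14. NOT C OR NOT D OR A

There are 2^6 = 64 truth assignments over (A, B, C, D, E, F).
Split on E. With E = true, the clauses containing E are satisfied and NOT E drops from the rest; 3 of the 2^5 = 32 assignments to the other variables satisfy what remains.
With E = false, by the same count on the reduced clause set, 6 assignments work.
Total: 3 + 6 = 9.

9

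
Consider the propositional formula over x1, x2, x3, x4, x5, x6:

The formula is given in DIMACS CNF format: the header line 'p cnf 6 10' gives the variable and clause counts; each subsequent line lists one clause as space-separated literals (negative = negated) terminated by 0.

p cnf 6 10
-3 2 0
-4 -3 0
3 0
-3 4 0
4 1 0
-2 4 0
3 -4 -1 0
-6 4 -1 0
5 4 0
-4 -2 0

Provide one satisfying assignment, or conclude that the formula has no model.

UNSATISFIABLE

From the singleton clause (x3), x3 = True.
From the singleton clause (x2), x2 = True.
From the singleton clause (¬x4), x4 = False.
That conflicts with the unit clause (x4).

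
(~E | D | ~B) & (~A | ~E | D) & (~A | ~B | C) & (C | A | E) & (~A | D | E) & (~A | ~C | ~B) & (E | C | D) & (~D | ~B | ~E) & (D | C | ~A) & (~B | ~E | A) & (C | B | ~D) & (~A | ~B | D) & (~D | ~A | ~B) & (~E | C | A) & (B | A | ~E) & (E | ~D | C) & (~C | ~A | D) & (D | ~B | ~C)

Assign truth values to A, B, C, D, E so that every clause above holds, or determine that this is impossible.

A=1; B=0; C=1; D=1; E=0

Try E = 0.
Try C = 1.
Try A = 1.
The clause (D) is unit, so D = 1.
The clause (~B) is unit, so B = 0.
All clauses are satisfied.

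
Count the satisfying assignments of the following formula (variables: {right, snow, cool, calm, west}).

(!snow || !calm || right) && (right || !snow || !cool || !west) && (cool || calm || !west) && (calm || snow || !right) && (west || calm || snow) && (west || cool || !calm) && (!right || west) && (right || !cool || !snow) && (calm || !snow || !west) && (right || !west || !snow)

There are 2^5 = 32 truth assignments over (right, snow, cool, calm, west).
Split on west. With west = true, the clauses containing west are satisfied and !west drops from the rest; 7 of the 2^4 = 16 assignments to the other variables satisfy what remains.
With west = false, by the same count on the reduced clause set, 2 assignments work.
Total: 7 + 2 = 9.

9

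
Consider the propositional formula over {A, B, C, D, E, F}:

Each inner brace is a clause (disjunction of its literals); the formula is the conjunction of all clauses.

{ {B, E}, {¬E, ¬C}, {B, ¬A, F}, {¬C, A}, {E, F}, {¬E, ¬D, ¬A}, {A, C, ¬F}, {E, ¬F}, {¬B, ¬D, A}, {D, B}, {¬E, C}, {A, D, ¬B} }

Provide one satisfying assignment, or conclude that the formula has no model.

UNSATISFIABLE

Branch on B: set B = True.
Branch on E: set E = False.
Unit clause (F) forces F = True.
Now (¬F) is unsatisfied and unit — conflict.
Backtrack on E: now try E = True.
Unit clause (¬C) forces C = False.
Now (C) is unsatisfied and unit — conflict.
Either choice for E ends in contradiction.
Backtrack on B: now try B = False.
Unit clause (E) forces E = True.
Unit clause (¬C) forces C = False.
Now (C) is unsatisfied and unit — conflict.
Either choice for B ends in contradiction.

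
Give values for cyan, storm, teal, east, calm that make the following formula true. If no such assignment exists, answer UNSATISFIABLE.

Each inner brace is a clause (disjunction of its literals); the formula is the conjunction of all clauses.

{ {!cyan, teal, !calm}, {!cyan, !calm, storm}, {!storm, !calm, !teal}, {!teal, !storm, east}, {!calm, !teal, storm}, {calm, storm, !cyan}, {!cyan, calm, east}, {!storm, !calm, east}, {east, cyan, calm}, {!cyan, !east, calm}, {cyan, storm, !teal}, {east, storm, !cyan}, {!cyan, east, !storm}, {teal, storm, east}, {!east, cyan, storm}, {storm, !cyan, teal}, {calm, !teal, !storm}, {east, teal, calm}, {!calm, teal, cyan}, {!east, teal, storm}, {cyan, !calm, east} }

cyan: false, storm: true, teal: false, east: true, calm: false

Try cyan = false.
Try east = true.
From the singleton clause (storm), storm = true.
Try calm = false.
From the singleton clause (!teal), teal = false.
All clauses are satisfied.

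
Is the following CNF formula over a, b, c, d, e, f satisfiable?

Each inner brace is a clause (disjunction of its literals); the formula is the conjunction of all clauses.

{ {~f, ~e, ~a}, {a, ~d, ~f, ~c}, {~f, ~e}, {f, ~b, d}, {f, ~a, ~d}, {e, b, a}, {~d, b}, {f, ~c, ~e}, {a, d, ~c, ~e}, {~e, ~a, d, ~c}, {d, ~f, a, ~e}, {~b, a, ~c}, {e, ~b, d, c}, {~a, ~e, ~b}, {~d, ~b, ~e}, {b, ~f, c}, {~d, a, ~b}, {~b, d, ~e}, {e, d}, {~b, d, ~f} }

Satisfiable

Case f = 0:
Case b = 0:
(~d) alone gives d = 0.
(e) alone gives e = 1.
(~c) alone gives c = 0.
All clauses hold; a can take either value.
A satisfying assignment: a ↦ 0, b ↦ 0, c ↦ 0, d ↦ 0, e ↦ 1, f ↦ 0.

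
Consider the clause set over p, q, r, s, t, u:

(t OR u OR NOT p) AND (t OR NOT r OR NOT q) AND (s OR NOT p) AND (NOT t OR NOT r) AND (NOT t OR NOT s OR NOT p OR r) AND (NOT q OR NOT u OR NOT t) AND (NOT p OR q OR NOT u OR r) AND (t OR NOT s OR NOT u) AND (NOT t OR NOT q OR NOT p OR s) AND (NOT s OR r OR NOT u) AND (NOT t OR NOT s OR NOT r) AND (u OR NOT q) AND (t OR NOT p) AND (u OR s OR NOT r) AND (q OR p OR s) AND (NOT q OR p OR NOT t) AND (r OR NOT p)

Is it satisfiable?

Satisfiable

Case s = false:
(NOT p) alone gives p = false.
(q) alone gives q = true.
(u) alone gives u = true.
(NOT t) alone gives t = false.
(NOT r) alone gives r = false.
All clauses are satisfied.
A satisfying assignment: p: false; q: true; r: false; s: false; t: false; u: true.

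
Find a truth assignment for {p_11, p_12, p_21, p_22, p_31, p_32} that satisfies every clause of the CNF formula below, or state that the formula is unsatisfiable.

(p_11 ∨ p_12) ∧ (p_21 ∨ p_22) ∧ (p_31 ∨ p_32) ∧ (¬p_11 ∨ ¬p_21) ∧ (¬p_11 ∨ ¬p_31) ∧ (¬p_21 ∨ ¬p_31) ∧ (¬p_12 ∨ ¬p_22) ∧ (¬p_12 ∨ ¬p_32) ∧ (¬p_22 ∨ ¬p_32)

Branch on p_11: set p_11 = True.
(¬p_21) alone gives p_21 = False.
(p_22) alone gives p_22 = True.
(¬p_31) alone gives p_31 = False.
(p_32) alone gives p_32 = True.
Now (¬p_32) is unsatisfied and unit — conflict.
So p_11 must be the other value — set p_11 = False.
(p_12) alone gives p_12 = True.
(¬p_22) alone gives p_22 = False.
(p_21) alone gives p_21 = True.
(¬p_31) alone gives p_31 = False.
(p_32) alone gives p_32 = True.
Now (¬p_32) is unsatisfied and unit — conflict.
Either choice for p_11 ends in contradiction.

UNSATISFIABLE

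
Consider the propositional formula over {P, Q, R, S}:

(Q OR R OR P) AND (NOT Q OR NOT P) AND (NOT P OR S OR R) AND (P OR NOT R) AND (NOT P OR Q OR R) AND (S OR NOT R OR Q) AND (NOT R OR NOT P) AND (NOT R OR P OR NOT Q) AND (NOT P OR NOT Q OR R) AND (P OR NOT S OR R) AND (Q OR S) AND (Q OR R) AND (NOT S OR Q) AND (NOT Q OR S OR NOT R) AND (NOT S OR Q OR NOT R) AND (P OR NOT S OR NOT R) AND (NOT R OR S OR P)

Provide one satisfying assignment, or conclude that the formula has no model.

Suppose Q = true.
(NOT P) alone gives P = false.
(NOT R) alone gives R = false.
(NOT S) alone gives S = false.
This assignment satisfies each clause.

P=false, Q=true, R=false, S=false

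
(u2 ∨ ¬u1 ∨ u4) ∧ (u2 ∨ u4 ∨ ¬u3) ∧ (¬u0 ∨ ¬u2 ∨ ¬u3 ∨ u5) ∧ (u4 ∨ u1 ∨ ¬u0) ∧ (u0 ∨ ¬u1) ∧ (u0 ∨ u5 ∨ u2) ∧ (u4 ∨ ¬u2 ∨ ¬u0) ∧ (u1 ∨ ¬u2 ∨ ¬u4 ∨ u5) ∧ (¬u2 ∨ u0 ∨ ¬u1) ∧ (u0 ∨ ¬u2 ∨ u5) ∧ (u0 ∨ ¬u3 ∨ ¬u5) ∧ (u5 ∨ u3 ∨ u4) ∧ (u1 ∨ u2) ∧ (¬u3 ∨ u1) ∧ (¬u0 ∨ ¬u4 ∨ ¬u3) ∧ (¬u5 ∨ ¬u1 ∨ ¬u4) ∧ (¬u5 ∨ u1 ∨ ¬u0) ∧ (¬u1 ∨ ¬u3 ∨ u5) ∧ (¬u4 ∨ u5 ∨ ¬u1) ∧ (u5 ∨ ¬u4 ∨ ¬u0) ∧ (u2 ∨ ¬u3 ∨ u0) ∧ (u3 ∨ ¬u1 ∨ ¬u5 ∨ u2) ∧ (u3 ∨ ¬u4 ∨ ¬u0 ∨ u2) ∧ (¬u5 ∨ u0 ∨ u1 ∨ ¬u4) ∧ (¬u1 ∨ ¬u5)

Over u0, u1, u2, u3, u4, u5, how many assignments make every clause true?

There are 2^6 = 64 truth assignments over (u0, u1, u2, u3, u4, u5).
Split on u4. With u4 = True, the clauses containing u4 are satisfied and ¬u4 drops from the rest; 0 of the 2^5 = 32 assignments to the other variables satisfy what remains.
With u4 = False, by the same count on the reduced clause set, 1 assignment works.
Total: 0 + 1 = 1.

1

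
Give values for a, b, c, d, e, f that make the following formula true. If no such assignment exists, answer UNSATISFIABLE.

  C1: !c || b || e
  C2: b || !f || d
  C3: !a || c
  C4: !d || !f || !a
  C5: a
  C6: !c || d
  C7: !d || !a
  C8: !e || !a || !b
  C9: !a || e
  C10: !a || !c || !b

UNSATISFIABLE

From the singleton clause (a), a = true.
From the singleton clause (c), c = true.
From the singleton clause (d), d = true.
That conflicts with the unit clause (!d).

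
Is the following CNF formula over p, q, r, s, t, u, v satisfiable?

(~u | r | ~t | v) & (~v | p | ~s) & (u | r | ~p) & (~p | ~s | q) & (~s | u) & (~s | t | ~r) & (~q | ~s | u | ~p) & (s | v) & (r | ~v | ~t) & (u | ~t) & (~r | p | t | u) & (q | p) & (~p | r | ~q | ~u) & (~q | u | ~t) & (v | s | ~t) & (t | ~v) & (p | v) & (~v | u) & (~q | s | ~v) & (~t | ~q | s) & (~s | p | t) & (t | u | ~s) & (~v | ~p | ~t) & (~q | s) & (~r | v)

No

Branch on s: set s = 0.
The clause (v) is unit, so v = 1.
The clause (t) is unit, so t = 1.
The clause (r) is unit, so r = 1.
The clause (u) is unit, so u = 1.
The clause (~q) is unit, so q = 0.
The clause (p) is unit, so p = 1.
That conflicts with the unit clause (~p).
Backtrack on s: now try s = 1.
The clause (u) is unit, so u = 1.
Branch on v: set v = 0.
The clause (p) is unit, so p = 1.
The clause (q) is unit, so q = 1.
The clause (r) is unit, so r = 1.
That conflicts with the unit clause (~r).
Backtrack on v: now try v = 1.
The clause (p) is unit, so p = 1.
The clause (q) is unit, so q = 1.
The clause (r) is unit, so r = 1.
The clause (t) is unit, so t = 1.
That conflicts with the unit clause (~t).
Either choice for v ends in contradiction.
Either choice for s ends in contradiction.
No assignment satisfies every clause.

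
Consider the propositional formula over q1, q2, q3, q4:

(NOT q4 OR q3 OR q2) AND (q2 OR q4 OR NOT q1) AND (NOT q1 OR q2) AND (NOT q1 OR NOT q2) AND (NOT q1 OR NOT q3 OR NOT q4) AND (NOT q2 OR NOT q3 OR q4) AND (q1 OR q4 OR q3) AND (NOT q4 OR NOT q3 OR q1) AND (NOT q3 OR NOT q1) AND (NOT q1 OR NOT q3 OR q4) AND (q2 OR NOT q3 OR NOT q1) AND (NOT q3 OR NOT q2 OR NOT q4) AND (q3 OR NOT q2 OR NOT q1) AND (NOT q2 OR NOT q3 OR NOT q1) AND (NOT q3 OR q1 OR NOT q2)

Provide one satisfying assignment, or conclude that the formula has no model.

Try q1 = false.
Try q4 = false.
From the singleton clause (q3), q3 = true.
From the singleton clause (NOT q2), q2 = false.
All clauses are satisfied.

q1=false,  q2=false,  q3=true,  q4=false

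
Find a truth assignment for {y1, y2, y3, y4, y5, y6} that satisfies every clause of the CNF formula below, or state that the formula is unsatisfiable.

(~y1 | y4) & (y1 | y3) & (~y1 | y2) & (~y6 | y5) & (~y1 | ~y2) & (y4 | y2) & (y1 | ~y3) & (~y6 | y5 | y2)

Branch on y1: set y1 = 0.
Unit clause (y3) forces y3 = 1.
But (~y3) is also a unit clause — contradiction.
That branch fails; take y1 = 1 instead.
Unit clause (y4) forces y4 = 1.
Unit clause (y2) forces y2 = 1.
But (~y2) is also a unit clause — contradiction.
Both values of y1 lead to a conflict.

UNSATISFIABLE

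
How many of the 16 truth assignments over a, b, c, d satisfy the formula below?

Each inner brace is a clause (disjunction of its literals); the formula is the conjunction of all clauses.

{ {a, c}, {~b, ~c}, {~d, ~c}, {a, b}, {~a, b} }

There are 2^4 = 16 truth assignments over (a, b, c, d).
Split on b. With b = 1, the clauses containing b are satisfied and ~b drops from the rest; 2 of the 2^3 = 8 assignments to the other variables satisfy what remains.
With b = 0, by the same count on the reduced clause set, 0 assignments work.
(One model: a=T, b=T, c=F, d=F.)
Total: 2 + 0 = 2.

2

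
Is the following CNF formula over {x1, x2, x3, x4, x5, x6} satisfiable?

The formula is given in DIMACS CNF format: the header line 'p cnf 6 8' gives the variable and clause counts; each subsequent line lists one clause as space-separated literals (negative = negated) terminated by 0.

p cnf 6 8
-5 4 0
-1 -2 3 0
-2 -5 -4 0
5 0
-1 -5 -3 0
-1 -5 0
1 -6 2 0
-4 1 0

No

From the singleton clause (x5), x5 = True.
From the singleton clause (x4), x4 = True.
From the singleton clause (¬x2), x2 = False.
From the singleton clause (¬x1), x1 = False.
But (x1) is also a unit clause — contradiction.
No assignment satisfies every clause.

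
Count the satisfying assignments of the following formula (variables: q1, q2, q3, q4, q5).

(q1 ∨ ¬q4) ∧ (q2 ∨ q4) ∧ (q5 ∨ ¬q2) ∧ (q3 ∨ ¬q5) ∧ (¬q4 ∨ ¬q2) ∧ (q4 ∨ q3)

There are 2^5 = 32 truth assignments over (q1, q2, q3, q4, q5).
Split on q2. With q2 = True, the clauses containing q2 are satisfied and ¬q2 drops from the rest; 2 of the 2^4 = 16 assignments to the other variables satisfy what remains.
With q2 = False, by the same count on the reduced clause set, 3 assignments work.
(One model: q1=F, q2=T, q3=T, q4=F, q5=T.)
Total: 2 + 3 = 5.

5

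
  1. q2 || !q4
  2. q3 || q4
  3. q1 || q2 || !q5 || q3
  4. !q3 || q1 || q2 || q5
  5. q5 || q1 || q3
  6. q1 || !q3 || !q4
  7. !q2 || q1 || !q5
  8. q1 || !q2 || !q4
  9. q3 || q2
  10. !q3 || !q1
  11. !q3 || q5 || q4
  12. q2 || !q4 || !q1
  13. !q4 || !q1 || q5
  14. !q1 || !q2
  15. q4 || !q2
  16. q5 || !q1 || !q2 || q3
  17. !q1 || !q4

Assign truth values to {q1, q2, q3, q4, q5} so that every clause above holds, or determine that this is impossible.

q1 ↦ false; q2 ↦ false; q3 ↦ true; q4 ↦ false; q5 ↦ true

Suppose q2 = false.
Unit clause (!q4) forces q4 = false.
Unit clause (q3) forces q3 = true.
Unit clause (!q1) forces q1 = false.
Unit clause (q5) forces q5 = true.
All clauses are satisfied.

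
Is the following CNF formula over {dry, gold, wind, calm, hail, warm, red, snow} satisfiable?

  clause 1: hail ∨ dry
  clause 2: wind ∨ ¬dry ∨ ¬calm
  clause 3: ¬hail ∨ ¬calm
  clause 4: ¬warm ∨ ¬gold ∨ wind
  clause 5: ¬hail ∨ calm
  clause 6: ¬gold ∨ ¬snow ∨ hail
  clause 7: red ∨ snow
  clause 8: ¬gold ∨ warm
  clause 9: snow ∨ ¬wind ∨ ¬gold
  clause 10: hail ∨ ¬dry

Unsatisfiable

Branch on hail: set hail = True.
(¬calm) alone gives calm = False.
That conflicts with the unit clause (calm).
That branch fails; take hail = False instead.
(dry) alone gives dry = True.
That conflicts with the unit clause (¬dry).
Neither hail = True nor hail = False works.
No assignment satisfies every clause.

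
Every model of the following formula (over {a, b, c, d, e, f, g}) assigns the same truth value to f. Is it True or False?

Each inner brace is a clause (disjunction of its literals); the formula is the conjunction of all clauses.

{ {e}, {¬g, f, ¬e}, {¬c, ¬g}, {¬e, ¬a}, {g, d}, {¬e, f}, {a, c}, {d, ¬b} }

True

Suppose f = False.
(e) alone gives e = True.
That conflicts with the unit clause (¬e).
So every satisfying assignment has f = True.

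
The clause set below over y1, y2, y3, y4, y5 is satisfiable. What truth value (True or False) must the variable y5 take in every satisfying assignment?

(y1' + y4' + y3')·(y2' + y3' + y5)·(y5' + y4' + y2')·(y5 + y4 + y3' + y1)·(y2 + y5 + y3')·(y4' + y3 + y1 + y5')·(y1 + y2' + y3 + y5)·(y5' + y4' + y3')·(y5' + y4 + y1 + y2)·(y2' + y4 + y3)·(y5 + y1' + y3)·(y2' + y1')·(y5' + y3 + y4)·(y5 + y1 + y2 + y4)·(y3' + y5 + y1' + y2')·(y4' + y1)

True

Suppose y5 = 0.
Try y2 = 0.
The clause (y3') is unit, so y3 = 0.
The clause (y1') is unit, so y1 = 0.
The clause (y4) is unit, so y4 = 1.
But (y4') is also a unit clause — contradiction.
Undo y2 and try y2 = 1.
The clause (y3') is unit, so y3 = 0.
The clause (y1) is unit, so y1 = 1.
But (y1') is also a unit clause — contradiction.
Neither y2 = 1 nor y2 = 0 works.
So every satisfying assignment has y5 = True.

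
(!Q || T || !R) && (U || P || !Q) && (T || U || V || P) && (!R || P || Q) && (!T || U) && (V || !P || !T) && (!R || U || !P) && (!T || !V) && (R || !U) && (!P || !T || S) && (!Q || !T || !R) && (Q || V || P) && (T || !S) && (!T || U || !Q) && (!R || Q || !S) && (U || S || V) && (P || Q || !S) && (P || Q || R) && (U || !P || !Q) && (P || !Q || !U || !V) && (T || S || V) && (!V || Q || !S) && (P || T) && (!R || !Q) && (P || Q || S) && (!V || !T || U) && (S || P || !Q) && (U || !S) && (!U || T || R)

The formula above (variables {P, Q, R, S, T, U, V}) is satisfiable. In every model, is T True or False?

Suppose T = true.
Unit clause (U) forces U = true.
Unit clause (!V) forces V = false.
Unit clause (!P) forces P = false.
Unit clause (R) forces R = true.
Unit clause (Q) forces Q = true.
Now (!Q) is unsatisfied and unit — conflict.
So every satisfying assignment has T = False.

False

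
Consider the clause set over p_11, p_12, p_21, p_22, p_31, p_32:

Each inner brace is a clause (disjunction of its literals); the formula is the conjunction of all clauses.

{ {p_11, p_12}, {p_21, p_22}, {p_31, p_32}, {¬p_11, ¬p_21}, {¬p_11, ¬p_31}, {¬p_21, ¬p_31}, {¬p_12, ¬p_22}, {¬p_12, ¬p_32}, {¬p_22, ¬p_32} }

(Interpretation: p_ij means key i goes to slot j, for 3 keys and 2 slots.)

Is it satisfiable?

No, unsatisfiable

Try p_11 = True.
(¬p_21) alone gives p_21 = False.
(p_22) alone gives p_22 = True.
(¬p_31) alone gives p_31 = False.
(p_32) alone gives p_32 = True.
Now (¬p_32) is unsatisfied and unit — conflict.
So p_11 must be the other value — set p_11 = False.
(p_12) alone gives p_12 = True.
(¬p_22) alone gives p_22 = False.
(p_21) alone gives p_21 = True.
(¬p_31) alone gives p_31 = False.
(p_32) alone gives p_32 = True.
Now (¬p_32) is unsatisfied and unit — conflict.
Both values of p_11 lead to a conflict.
No assignment satisfies every clause.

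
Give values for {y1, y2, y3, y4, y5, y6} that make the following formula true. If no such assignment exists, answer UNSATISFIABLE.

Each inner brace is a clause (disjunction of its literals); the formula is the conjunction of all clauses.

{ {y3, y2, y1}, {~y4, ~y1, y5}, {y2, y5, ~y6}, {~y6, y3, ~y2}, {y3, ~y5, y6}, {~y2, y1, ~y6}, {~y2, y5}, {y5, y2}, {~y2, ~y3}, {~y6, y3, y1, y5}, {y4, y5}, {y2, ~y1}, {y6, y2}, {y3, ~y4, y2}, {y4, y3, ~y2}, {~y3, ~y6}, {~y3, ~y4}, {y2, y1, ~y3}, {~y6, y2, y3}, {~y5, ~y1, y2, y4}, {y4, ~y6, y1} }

Suppose y2 = 0.
The clause (y5) is unit, so y5 = 1.
The clause (~y1) is unit, so y1 = 0.
The clause (y3) is unit, so y3 = 1.
That conflicts with the unit clause (~y3).
That branch fails; take y2 = 1 instead.
The clause (y5) is unit, so y5 = 1.
The clause (~y3) is unit, so y3 = 0.
The clause (~y6) is unit, so y6 = 0.
That conflicts with the unit clause (y6).
Both values of y2 lead to a conflict.

UNSATISFIABLE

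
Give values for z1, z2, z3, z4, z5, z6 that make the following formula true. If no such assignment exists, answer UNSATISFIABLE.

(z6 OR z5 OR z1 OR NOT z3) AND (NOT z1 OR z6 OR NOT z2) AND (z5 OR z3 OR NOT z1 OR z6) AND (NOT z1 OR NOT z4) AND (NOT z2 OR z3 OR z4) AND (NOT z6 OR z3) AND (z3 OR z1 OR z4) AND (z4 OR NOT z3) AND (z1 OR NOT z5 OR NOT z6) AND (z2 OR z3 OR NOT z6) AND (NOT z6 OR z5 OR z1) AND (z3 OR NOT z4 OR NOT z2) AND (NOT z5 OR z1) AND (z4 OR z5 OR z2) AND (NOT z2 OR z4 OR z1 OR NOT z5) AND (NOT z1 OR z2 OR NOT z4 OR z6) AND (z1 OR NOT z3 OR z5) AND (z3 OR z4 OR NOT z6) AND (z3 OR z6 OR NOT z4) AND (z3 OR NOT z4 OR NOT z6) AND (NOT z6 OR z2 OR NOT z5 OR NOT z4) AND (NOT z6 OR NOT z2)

Case z1 = true:
The clause (NOT z4) is unit, so z4 = false.
The clause (NOT z3) is unit, so z3 = false.
The clause (NOT z2) is unit, so z2 = false.
The clause (NOT z6) is unit, so z6 = false.
The clause (z5) is unit, so z5 = true.
This assignment satisfies each clause.

z1 ↦ true,  z2 ↦ false,  z3 ↦ false,  z4 ↦ false,  z5 ↦ true,  z6 ↦ false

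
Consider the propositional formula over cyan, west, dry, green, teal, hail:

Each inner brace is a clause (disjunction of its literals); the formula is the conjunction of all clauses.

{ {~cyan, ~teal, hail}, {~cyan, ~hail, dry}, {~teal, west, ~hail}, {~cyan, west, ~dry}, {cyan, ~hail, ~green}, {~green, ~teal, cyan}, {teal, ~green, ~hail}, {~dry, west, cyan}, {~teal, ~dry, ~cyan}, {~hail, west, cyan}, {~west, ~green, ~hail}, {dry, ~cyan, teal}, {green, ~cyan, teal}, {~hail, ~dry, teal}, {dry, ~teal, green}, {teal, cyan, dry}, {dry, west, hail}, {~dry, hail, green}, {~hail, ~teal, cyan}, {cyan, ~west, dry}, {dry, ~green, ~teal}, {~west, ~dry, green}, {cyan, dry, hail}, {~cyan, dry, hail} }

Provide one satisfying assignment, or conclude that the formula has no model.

Branch on cyan: set cyan = 1.
Branch on teal: set teal = 0.
(dry) alone gives dry = 1.
(west) alone gives west = 1.
(green) alone gives green = 1.
(~hail) alone gives hail = 0.
All clauses are satisfied.

cyan: 1; west: 1; dry: 1; green: 1; teal: 0; hail: 0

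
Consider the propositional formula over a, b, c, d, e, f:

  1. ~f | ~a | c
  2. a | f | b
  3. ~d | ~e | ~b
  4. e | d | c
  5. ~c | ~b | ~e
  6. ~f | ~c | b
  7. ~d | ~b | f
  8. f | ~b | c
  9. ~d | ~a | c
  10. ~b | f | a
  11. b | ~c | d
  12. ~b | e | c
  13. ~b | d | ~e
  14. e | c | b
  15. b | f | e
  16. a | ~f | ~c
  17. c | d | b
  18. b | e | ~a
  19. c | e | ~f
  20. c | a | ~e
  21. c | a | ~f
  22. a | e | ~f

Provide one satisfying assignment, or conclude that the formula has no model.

Suppose f = 1.
Suppose a = 1.
From the singleton clause (c), c = 1.
From the singleton clause (b), b = 1.
From the singleton clause (~e), e = 0.
No clause remains; d is free.

a: 1, b: 1, c: 1, d: 0, e: 0, f: 1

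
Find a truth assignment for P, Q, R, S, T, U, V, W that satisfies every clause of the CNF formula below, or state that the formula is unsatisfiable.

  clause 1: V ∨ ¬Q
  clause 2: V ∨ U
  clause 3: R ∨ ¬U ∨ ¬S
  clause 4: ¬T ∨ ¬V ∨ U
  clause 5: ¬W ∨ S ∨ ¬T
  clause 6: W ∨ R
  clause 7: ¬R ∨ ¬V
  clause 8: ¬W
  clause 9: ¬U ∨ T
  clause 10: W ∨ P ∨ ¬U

From the singleton clause (¬W), W = False.
From the singleton clause (R), R = True.
From the singleton clause (¬V), V = False.
From the singleton clause (¬Q), Q = False.
From the singleton clause (U), U = True.
From the singleton clause (T), T = True.
From the singleton clause (P), P = True.
Every clause is now satisfied; S is unconstrained.

P: True,  Q: False,  R: True,  S: False,  T: True,  U: True,  V: False,  W: False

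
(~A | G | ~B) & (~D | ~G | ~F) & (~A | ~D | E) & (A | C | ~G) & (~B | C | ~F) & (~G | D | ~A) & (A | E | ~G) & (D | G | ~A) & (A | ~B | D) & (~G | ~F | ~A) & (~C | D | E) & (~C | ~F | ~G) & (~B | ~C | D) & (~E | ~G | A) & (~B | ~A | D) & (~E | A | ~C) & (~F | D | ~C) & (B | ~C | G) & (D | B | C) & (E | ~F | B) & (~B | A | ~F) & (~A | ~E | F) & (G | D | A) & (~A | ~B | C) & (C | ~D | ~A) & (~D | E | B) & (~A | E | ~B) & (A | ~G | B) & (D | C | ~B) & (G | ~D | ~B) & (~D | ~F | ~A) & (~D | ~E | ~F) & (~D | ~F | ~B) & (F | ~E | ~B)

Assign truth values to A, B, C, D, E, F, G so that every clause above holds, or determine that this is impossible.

A=0, B=0, C=0, D=1, E=1, F=0, G=0

Branch on A: set A = 0.
Branch on C: set C = 0.
Unit clause (~G) forces G = 0.
Unit clause (D) forces D = 1.
Unit clause (~B) forces B = 0.
Unit clause (E) forces E = 1.
Unit clause (~F) forces F = 0.
This assignment satisfies each clause.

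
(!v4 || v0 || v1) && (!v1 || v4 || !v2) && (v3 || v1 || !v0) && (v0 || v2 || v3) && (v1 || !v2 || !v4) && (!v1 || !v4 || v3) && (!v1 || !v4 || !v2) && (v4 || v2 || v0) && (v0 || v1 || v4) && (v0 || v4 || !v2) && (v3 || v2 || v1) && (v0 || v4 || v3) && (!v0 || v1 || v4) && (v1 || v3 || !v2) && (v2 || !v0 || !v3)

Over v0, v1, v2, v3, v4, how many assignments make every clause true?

2

There are 2^5 = 32 truth assignments over (v0, v1, v2, v3, v4).
Split on v2. With v2 = true, the clauses containing v2 are satisfied and !v2 drops from the rest; 0 of the 2^4 = 16 assignments to the other variables satisfy what remains.
With v2 = false, by the same count on the reduced clause set, 2 assignments work.
Total: 0 + 2 = 2.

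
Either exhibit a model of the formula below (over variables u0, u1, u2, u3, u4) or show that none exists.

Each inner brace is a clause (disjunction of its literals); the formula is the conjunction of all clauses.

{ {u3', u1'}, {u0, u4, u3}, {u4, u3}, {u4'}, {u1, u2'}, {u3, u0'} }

From the singleton clause (u4'), u4 = 0.
From the singleton clause (u3), u3 = 1.
From the singleton clause (u1'), u1 = 0.
From the singleton clause (u2'), u2 = 0.
All clauses hold; u0 can take either value.

u0 ↦ 1; u1 ↦ 0; u2 ↦ 0; u3 ↦ 1; u4 ↦ 0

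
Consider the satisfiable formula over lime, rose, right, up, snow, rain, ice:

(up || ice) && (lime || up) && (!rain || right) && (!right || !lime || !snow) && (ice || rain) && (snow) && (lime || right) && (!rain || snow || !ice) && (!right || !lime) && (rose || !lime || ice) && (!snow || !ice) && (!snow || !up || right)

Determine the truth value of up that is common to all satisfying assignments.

Suppose up = false.
(ice) alone gives ice = true.
(lime) alone gives lime = true.
(snow) alone gives snow = true.
That conflicts with the unit clause (!snow).
So every satisfying assignment has up = True.

True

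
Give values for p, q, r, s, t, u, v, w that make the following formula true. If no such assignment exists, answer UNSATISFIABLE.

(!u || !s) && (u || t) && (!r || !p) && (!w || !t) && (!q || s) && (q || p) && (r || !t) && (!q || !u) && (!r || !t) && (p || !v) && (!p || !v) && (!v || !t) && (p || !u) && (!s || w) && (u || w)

p=true,  q=false,  r=false,  s=false,  t=false,  u=true,  v=false,  w=true

Suppose u = true.
(!s) alone gives s = false.
(!q) alone gives q = false.
(p) alone gives p = true.
(!r) alone gives r = false.
(!t) alone gives t = false.
(!v) alone gives v = false.
Every clause is now satisfied; w is unconstrained.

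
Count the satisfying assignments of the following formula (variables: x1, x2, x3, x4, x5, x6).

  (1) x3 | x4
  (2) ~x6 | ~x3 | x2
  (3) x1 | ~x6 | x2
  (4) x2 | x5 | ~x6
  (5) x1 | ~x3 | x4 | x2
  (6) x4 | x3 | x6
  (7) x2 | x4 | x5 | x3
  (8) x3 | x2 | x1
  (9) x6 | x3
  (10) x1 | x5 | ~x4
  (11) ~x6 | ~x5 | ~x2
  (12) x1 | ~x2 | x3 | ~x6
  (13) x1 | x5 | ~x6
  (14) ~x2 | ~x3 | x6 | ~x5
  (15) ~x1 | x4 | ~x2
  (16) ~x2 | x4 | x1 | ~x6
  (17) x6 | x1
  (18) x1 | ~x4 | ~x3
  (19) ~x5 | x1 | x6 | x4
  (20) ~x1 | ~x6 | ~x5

7

There are 2^6 = 64 truth assignments over (x1, x2, x3, x4, x5, x6).
Split on x2. With x2 = 1, the clauses containing x2 are satisfied and ~x2 drops from the rest; 3 of the 2^5 = 32 assignments to the other variables satisfy what remains.
With x2 = 0, by the same count on the reduced clause set, 4 assignments work.
(One model: x1=T, x2=F, x3=T, x4=F, x5=F, x6=F.)
Total: 3 + 4 = 7.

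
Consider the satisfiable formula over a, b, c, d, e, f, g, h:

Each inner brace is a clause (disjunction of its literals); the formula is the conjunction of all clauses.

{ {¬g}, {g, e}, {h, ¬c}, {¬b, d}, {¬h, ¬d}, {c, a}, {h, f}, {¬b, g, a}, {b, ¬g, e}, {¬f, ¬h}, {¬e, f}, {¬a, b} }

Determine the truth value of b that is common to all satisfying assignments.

True

Suppose b = False.
From the singleton clause (¬g), g = False.
From the singleton clause (e), e = True.
From the singleton clause (f), f = True.
From the singleton clause (¬h), h = False.
From the singleton clause (¬c), c = False.
From the singleton clause (a), a = True.
But (¬a) is also a unit clause — contradiction.
So every satisfying assignment has b = True.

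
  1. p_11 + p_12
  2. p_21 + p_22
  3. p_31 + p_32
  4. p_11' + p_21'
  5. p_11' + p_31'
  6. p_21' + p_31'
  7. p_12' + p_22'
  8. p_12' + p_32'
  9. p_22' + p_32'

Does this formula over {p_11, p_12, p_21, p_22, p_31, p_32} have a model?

Unsatisfiable

Try p_11 = 1.
Unit clause (p_21') forces p_21 = 0.
Unit clause (p_22) forces p_22 = 1.
Unit clause (p_31') forces p_31 = 0.
Unit clause (p_32) forces p_32 = 1.
That conflicts with the unit clause (p_32').
Undo p_11 and try p_11 = 0.
Unit clause (p_12) forces p_12 = 1.
Unit clause (p_22') forces p_22 = 0.
Unit clause (p_21) forces p_21 = 1.
Unit clause (p_31') forces p_31 = 0.
Unit clause (p_32) forces p_32 = 1.
That conflicts with the unit clause (p_32').
Neither p_11 = 1 nor p_11 = 0 works.
No assignment satisfies every clause.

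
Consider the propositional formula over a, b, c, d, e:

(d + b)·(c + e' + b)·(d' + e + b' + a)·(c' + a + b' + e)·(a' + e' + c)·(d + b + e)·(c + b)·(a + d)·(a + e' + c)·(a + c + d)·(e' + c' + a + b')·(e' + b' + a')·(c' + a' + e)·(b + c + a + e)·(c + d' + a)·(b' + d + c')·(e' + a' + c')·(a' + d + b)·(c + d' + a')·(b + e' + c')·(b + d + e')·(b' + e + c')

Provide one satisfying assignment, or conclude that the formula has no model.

Branch on d: set d = 1.
Branch on c: set c = 1.
Branch on a: set a = 0.
Branch on e: set e = 0.
(b') alone gives b = 0.
Every clause now holds.

a=0, b=0, c=1, d=1, e=0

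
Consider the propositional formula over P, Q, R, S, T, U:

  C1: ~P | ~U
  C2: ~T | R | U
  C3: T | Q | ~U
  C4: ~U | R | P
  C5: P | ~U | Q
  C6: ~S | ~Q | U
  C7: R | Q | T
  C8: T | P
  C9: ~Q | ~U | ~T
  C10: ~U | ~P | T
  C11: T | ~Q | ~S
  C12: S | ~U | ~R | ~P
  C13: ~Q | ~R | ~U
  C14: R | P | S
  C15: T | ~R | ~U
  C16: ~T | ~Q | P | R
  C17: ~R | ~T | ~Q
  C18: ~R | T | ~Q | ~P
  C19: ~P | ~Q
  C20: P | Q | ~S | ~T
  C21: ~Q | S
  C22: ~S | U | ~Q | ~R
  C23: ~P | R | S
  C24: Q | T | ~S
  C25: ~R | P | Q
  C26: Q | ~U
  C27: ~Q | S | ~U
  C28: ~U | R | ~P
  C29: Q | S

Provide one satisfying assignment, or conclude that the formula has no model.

P: 1; Q: 0; R: 1; S: 1; T: 1; U: 0

Suppose P = 1.
Unit clause (~U) forces U = 0.
Unit clause (~Q) forces Q = 0.
Unit clause (S) forces S = 1.
Unit clause (T) forces T = 1.
Unit clause (R) forces R = 1.
This assignment satisfies each clause.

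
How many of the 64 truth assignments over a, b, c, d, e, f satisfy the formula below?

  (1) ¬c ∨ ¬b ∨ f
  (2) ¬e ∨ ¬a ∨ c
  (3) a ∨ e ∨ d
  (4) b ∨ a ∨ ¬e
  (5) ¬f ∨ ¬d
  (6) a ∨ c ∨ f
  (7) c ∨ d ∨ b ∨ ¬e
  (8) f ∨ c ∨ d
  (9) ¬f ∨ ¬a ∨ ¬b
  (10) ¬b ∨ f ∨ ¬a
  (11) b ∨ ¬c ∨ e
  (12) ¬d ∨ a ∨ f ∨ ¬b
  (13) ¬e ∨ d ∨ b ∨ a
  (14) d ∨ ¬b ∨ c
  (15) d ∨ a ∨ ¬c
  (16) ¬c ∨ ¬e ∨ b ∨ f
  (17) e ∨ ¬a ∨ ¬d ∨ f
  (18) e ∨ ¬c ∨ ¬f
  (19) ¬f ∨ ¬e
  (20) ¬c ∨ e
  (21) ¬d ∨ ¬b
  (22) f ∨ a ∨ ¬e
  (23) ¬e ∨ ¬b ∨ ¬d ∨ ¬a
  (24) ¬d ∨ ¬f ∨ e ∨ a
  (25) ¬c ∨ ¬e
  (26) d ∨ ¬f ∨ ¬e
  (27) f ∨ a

1

There are 2^6 = 64 truth assignments over (a, b, c, d, e, f).
Split on c. With c = True, the clauses containing c are satisfied and ¬c drops from the rest; 0 of the 2^5 = 32 assignments to the other variables satisfy what remains.
With c = False, by the same count on the reduced clause set, 1 assignment works.
(One model: a=T, b=F, c=F, d=F, e=F, f=T.)
Total: 0 + 1 = 1.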